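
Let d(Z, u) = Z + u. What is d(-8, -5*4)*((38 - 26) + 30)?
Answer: -1176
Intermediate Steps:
d(-8, -5*4)*((38 - 26) + 30) = (-8 - 5*4)*((38 - 26) + 30) = (-8 - 20)*(12 + 30) = -28*42 = -1176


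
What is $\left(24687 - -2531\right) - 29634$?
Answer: $-2416$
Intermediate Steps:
$\left(24687 - -2531\right) - 29634 = \left(24687 + 2531\right) - 29634 = 27218 - 29634 = -2416$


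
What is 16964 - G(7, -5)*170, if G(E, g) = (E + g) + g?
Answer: 17474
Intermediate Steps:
G(E, g) = E + 2*g
16964 - G(7, -5)*170 = 16964 - (7 + 2*(-5))*170 = 16964 - (7 - 10)*170 = 16964 - (-3)*170 = 16964 - 1*(-510) = 16964 + 510 = 17474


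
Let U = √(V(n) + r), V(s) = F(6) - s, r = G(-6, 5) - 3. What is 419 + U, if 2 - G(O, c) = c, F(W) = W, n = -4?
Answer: 421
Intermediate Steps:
G(O, c) = 2 - c
r = -6 (r = (2 - 1*5) - 3 = (2 - 5) - 3 = -3 - 3 = -6)
V(s) = 6 - s
U = 2 (U = √((6 - 1*(-4)) - 6) = √((6 + 4) - 6) = √(10 - 6) = √4 = 2)
419 + U = 419 + 2 = 421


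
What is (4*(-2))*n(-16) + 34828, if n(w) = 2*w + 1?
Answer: 35076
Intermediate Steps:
n(w) = 1 + 2*w
(4*(-2))*n(-16) + 34828 = (4*(-2))*(1 + 2*(-16)) + 34828 = -8*(1 - 32) + 34828 = -8*(-31) + 34828 = 248 + 34828 = 35076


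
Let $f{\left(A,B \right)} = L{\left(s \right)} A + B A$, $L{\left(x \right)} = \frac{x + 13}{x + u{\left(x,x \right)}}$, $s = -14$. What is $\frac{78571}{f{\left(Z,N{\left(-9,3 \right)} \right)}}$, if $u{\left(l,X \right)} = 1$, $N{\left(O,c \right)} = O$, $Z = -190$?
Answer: $\frac{1021423}{22040} \approx 46.344$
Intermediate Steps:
$L{\left(x \right)} = \frac{13 + x}{1 + x}$ ($L{\left(x \right)} = \frac{x + 13}{x + 1} = \frac{13 + x}{1 + x}$)
$f{\left(A,B \right)} = \frac{A}{13} + A B$ ($f{\left(A,B \right)} = \frac{13 - 14}{1 - 14} A + B A = \frac{1}{-13} \left(-1\right) A + A B = \left(- \frac{1}{13}\right) \left(-1\right) A + A B = \frac{A}{13} + A B$)
$\frac{78571}{f{\left(Z,N{\left(-9,3 \right)} \right)}} = \frac{78571}{\left(-190\right) \left(\frac{1}{13} - 9\right)} = \frac{78571}{\left(-190\right) \left(- \frac{116}{13}\right)} = \frac{78571}{\frac{22040}{13}} = 78571 \cdot \frac{13}{22040} = \frac{1021423}{22040}$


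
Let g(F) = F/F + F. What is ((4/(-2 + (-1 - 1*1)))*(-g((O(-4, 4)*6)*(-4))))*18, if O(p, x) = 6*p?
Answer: 10386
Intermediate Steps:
g(F) = 1 + F
((4/(-2 + (-1 - 1*1)))*(-g((O(-4, 4)*6)*(-4))))*18 = ((4/(-2 + (-1 - 1*1)))*(-(1 + ((6*(-4))*6)*(-4))))*18 = ((4/(-2 + (-1 - 1)))*(-(1 - 24*6*(-4))))*18 = ((4/(-2 - 2))*(-(1 - 144*(-4))))*18 = ((4/(-4))*(-(1 + 576)))*18 = ((-1/4*4)*(-1*577))*18 = -1*(-577)*18 = 577*18 = 10386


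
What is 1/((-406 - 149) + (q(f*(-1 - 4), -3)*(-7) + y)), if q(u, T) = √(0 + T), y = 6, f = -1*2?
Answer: I/(-549*I + 7*√3) ≈ -0.0018206 + 4.0207e-5*I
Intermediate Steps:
f = -2
q(u, T) = √T
1/((-406 - 149) + (q(f*(-1 - 4), -3)*(-7) + y)) = 1/((-406 - 149) + (√(-3)*(-7) + 6)) = 1/(-555 + ((I*√3)*(-7) + 6)) = 1/(-555 + (-7*I*√3 + 6)) = 1/(-555 + (6 - 7*I*√3)) = 1/(-549 - 7*I*√3)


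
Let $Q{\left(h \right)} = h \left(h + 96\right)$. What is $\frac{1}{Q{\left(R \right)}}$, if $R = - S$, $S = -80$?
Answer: $\frac{1}{14080} \approx 7.1023 \cdot 10^{-5}$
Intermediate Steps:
$R = 80$ ($R = \left(-1\right) \left(-80\right) = 80$)
$Q{\left(h \right)} = h \left(96 + h\right)$
$\frac{1}{Q{\left(R \right)}} = \frac{1}{80 \left(96 + 80\right)} = \frac{1}{80 \cdot 176} = \frac{1}{14080}$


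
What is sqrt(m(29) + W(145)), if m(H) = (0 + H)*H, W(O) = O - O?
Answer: 29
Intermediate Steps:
W(O) = 0
m(H) = H**2 (m(H) = H*H = H**2)
sqrt(m(29) + W(145)) = sqrt(29**2 + 0) = sqrt(841 + 0) = sqrt(841) = 29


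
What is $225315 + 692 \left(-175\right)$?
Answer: $104215$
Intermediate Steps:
$225315 + 692 \left(-175\right) = 225315 - 121100 = 104215$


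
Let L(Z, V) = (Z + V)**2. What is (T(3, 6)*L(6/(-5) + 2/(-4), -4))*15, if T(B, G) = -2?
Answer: -9747/10 ≈ -974.70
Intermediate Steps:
L(Z, V) = (V + Z)**2
(T(3, 6)*L(6/(-5) + 2/(-4), -4))*15 = -2*(-4 + (6/(-5) + 2/(-4)))**2*15 = -2*(-4 + (6*(-1/5) + 2*(-1/4)))**2*15 = -2*(-4 + (-6/5 - 1/2))**2*15 = -2*(-4 - 17/10)**2*15 = -2*(-57/10)**2*15 = -2*3249/100*15 = -3249/50*15 = -9747/10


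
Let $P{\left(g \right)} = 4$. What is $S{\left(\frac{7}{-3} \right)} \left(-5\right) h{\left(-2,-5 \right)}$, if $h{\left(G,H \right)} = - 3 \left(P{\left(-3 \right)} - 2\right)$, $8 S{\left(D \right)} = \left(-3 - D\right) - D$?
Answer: $\frac{25}{4} \approx 6.25$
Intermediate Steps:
$S{\left(D \right)} = - \frac{3}{8} - \frac{D}{4}$ ($S{\left(D \right)} = \frac{\left(-3 - D\right) - D}{8} = \frac{-3 - 2 D}{8} = - \frac{3}{8} - \frac{D}{4}$)
$h{\left(G,H \right)} = -6$ ($h{\left(G,H \right)} = - 3 \left(4 - 2\right) = \left(-3\right) 2 = -6$)
$S{\left(\frac{7}{-3} \right)} \left(-5\right) h{\left(-2,-5 \right)} = \left(- \frac{3}{8} - \frac{7 \frac{1}{-3}}{4}\right) \left(-5\right) \left(-6\right) = \left(- \frac{3}{8} - \frac{7 \left(- \frac{1}{3}\right)}{4}\right) \left(-5\right) \left(-6\right) = \left(- \frac{3}{8} - - \frac{7}{12}\right) \left(-5\right) \left(-6\right) = \left(- \frac{3}{8} + \frac{7}{12}\right) \left(-5\right) \left(-6\right) = \frac{5}{24} \left(-5\right) \left(-6\right) = \left(- \frac{25}{24}\right) \left(-6\right) = \frac{25}{4}$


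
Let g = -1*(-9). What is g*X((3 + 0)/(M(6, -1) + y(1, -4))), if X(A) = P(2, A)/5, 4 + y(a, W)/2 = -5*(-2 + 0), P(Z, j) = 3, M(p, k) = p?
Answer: 27/5 ≈ 5.4000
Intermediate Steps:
y(a, W) = 12 (y(a, W) = -8 + 2*(-5*(-2 + 0)) = -8 + 2*(-5*(-2)) = -8 + 2*10 = -8 + 20 = 12)
X(A) = 3/5
g = 9
g*X((3 + 0)/(M(6, -1) + y(1, -4))) = 9*(3/5) = 27/5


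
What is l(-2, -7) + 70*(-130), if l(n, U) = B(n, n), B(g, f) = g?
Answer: -9102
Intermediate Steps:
l(n, U) = n
l(-2, -7) + 70*(-130) = -2 + 70*(-130) = -2 - 9100 = -9102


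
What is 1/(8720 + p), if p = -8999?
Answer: -1/279 ≈ -0.0035842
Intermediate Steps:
1/(8720 + p) = 1/(8720 - 8999) = 1/(-279) = -1/279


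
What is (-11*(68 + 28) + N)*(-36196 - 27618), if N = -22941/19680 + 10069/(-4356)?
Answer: 241495652628181/3571920 ≈ 6.7609e+7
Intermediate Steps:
N = -24840743/7143840 (N = -22941*1/19680 + 10069*(-1/4356) = -7647/6560 - 10069/4356 = -24840743/7143840 ≈ -3.4772)
(-11*(68 + 28) + N)*(-36196 - 27618) = (-11*(68 + 28) - 24840743/7143840)*(-36196 - 27618) = (-11*96 - 24840743/7143840)*(-63814) = (-1056 - 24840743/7143840)*(-63814) = -7568735783/7143840*(-63814) = 241495652628181/3571920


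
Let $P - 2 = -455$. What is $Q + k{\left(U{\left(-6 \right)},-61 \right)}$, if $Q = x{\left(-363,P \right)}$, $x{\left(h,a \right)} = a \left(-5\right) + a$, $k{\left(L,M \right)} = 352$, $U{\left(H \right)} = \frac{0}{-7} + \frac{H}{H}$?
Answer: $2164$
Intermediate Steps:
$P = -453$ ($P = 2 - 455 = -453$)
$U{\left(H \right)} = 1$ ($U{\left(H \right)} = 0 \left(- \frac{1}{7}\right) + 1 = 0 + 1 = 1$)
$x{\left(h,a \right)} = - 4 a$ ($x{\left(h,a \right)} = - 5 a + a = - 4 a$)
$Q = 1812$ ($Q = \left(-4\right) \left(-453\right) = 1812$)
$Q + k{\left(U{\left(-6 \right)},-61 \right)} = 1812 + 352 = 2164$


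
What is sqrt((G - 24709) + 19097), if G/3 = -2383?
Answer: I*sqrt(12761) ≈ 112.96*I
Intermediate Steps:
G = -7149 (G = 3*(-2383) = -7149)
sqrt((G - 24709) + 19097) = sqrt((-7149 - 24709) + 19097) = sqrt(-31858 + 19097) = sqrt(-12761) = I*sqrt(12761)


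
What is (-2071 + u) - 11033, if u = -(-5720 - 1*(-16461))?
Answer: -23845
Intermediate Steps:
u = -10741 (u = -(-5720 + 16461) = -1*10741 = -10741)
(-2071 + u) - 11033 = (-2071 - 10741) - 11033 = -12812 - 11033 = -23845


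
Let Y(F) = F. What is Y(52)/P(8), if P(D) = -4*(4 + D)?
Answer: -13/12 ≈ -1.0833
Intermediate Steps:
P(D) = -16 - 4*D
Y(52)/P(8) = 52/(-16 - 4*8) = 52/(-16 - 32) = 52/(-48) = 52*(-1/48) = -13/12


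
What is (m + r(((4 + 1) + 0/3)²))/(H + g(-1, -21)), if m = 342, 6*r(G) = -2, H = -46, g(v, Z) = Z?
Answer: -1025/201 ≈ -5.0995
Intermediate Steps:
r(G) = -⅓ (r(G) = (⅙)*(-2) = -⅓)
(m + r(((4 + 1) + 0/3)²))/(H + g(-1, -21)) = (342 - ⅓)/(-46 - 21) = (1025/3)/(-67) = (1025/3)*(-1/67) = -1025/201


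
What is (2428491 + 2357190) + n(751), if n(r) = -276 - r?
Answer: 4784654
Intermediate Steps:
(2428491 + 2357190) + n(751) = (2428491 + 2357190) + (-276 - 1*751) = 4785681 + (-276 - 751) = 4785681 - 1027 = 4784654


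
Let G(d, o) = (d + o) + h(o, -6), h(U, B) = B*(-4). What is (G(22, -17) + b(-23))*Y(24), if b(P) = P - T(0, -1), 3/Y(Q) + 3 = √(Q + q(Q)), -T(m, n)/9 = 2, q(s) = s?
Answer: 72/13 + 96*√3/13 ≈ 18.329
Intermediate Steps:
h(U, B) = -4*B
T(m, n) = -18 (T(m, n) = -9*2 = -18)
G(d, o) = 24 + d + o (G(d, o) = (d + o) - 4*(-6) = (d + o) + 24 = 24 + d + o)
Y(Q) = 3/(-3 + √2*√Q) (Y(Q) = 3/(-3 + √(Q + Q)) = 3/(-3 + √(2*Q)) = 3/(-3 + √2*√Q))
b(P) = 18 + P (b(P) = P - 1*(-18) = P + 18 = 18 + P)
(G(22, -17) + b(-23))*Y(24) = ((24 + 22 - 17) + (18 - 23))*(3/(-3 + √2*√24)) = (29 - 5)*(3/(-3 + √2*(2*√6))) = 24*(3/(-3 + 4*√3)) = 72/(-3 + 4*√3)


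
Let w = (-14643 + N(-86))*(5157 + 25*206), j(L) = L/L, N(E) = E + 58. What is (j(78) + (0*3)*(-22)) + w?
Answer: -151213996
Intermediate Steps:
N(E) = 58 + E
j(L) = 1
w = -151213997 (w = (-14643 + (58 - 86))*(5157 + 25*206) = (-14643 - 28)*(5157 + 5150) = -14671*10307 = -151213997)
(j(78) + (0*3)*(-22)) + w = (1 + (0*3)*(-22)) - 151213997 = (1 + 0*(-22)) - 151213997 = (1 + 0) - 151213997 = 1 - 151213997 = -151213996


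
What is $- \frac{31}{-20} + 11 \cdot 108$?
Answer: $\frac{23791}{20} \approx 1189.6$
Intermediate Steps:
$- \frac{31}{-20} + 11 \cdot 108 = \left(-31\right) \left(- \frac{1}{20}\right) + 1188 = \frac{31}{20} + 1188 = \frac{23791}{20}$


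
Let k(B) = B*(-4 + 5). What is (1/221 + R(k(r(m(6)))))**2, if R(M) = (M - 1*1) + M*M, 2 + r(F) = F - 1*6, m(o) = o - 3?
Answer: 17640000/48841 ≈ 361.17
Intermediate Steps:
m(o) = -3 + o
r(F) = -8 + F (r(F) = -2 + (F - 1*6) = -2 + (F - 6) = -2 + (-6 + F) = -8 + F)
k(B) = B (k(B) = B*1 = B)
R(M) = -1 + M + M**2 (R(M) = (M - 1) + M**2 = (-1 + M) + M**2 = -1 + M + M**2)
(1/221 + R(k(r(m(6)))))**2 = (1/221 + (-1 + (-8 + (-3 + 6)) + (-8 + (-3 + 6))**2))**2 = (1/221 + (-1 + (-8 + 3) + (-8 + 3)**2))**2 = (1/221 + (-1 - 5 + (-5)**2))**2 = (1/221 + (-1 - 5 + 25))**2 = (1/221 + 19)**2 = (4200/221)**2 = 17640000/48841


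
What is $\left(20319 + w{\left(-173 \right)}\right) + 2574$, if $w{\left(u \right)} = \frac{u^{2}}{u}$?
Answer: $22720$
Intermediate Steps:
$w{\left(u \right)} = u$
$\left(20319 + w{\left(-173 \right)}\right) + 2574 = \left(20319 - 173\right) + 2574 = 20146 + 2574 = 22720$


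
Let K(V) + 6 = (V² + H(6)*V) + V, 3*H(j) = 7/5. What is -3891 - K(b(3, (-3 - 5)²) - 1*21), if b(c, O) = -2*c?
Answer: -22872/5 ≈ -4574.4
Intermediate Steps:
H(j) = 7/15 (H(j) = (7/5)/3 = (7*(⅕))/3 = (⅓)*(7/5) = 7/15)
K(V) = -6 + V² + 22*V/15 (K(V) = -6 + ((V² + 7*V/15) + V) = -6 + (V² + 22*V/15) = -6 + V² + 22*V/15)
-3891 - K(b(3, (-3 - 5)²) - 1*21) = -3891 - (-6 + (-2*3 - 1*21)² + 22*(-2*3 - 1*21)/15) = -3891 - (-6 + (-6 - 21)² + 22*(-6 - 21)/15) = -3891 - (-6 + (-27)² + (22/15)*(-27)) = -3891 - (-6 + 729 - 198/5) = -3891 - 1*3417/5 = -3891 - 3417/5 = -22872/5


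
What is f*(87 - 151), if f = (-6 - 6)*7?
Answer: 5376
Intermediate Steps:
f = -84 (f = -12*7 = -84)
f*(87 - 151) = -84*(87 - 151) = -84*(-64) = 5376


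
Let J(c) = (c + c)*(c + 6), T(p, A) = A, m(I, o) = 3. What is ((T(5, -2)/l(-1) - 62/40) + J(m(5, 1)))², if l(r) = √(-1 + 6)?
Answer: 1100721/400 - 1049*√5/25 ≈ 2658.0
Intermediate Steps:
l(r) = √5
J(c) = 2*c*(6 + c) (J(c) = (2*c)*(6 + c) = 2*c*(6 + c))
((T(5, -2)/l(-1) - 62/40) + J(m(5, 1)))² = ((-2*√5/5 - 62/40) + 2*3*(6 + 3))² = ((-2*√5/5 - 62*1/40) + 2*3*9)² = ((-2*√5/5 - 31/20) + 54)² = ((-31/20 - 2*√5/5) + 54)² = (1049/20 - 2*√5/5)²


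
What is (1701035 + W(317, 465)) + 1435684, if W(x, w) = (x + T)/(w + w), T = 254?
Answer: 2917149241/930 ≈ 3.1367e+6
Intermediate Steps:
W(x, w) = (254 + x)/(2*w) (W(x, w) = (x + 254)/(w + w) = (254 + x)/((2*w)) = (254 + x)*(1/(2*w)) = (254 + x)/(2*w))
(1701035 + W(317, 465)) + 1435684 = (1701035 + (1/2)*(254 + 317)/465) + 1435684 = (1701035 + (1/2)*(1/465)*571) + 1435684 = (1701035 + 571/930) + 1435684 = 1581963121/930 + 1435684 = 2917149241/930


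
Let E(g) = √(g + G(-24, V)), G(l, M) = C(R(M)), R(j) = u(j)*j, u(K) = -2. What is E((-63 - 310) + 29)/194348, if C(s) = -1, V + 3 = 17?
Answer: I*√345/194348 ≈ 9.5572e-5*I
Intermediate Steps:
R(j) = -2*j
V = 14 (V = -3 + 17 = 14)
G(l, M) = -1
E(g) = √(-1 + g) (E(g) = √(g - 1) = √(-1 + g))
E((-63 - 310) + 29)/194348 = √(-1 + ((-63 - 310) + 29))/194348 = √(-1 + (-373 + 29))*(1/194348) = √(-1 - 344)*(1/194348) = √(-345)*(1/194348) = (I*√345)*(1/194348) = I*√345/194348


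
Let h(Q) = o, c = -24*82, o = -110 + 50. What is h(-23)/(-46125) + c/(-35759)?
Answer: 6194636/109958925 ≈ 0.056336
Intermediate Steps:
o = -60
c = -1968
h(Q) = -60
h(-23)/(-46125) + c/(-35759) = -60/(-46125) - 1968/(-35759) = -60*(-1/46125) - 1968*(-1/35759) = 4/3075 + 1968/35759 = 6194636/109958925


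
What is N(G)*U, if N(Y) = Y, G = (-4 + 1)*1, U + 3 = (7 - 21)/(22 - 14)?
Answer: 57/4 ≈ 14.250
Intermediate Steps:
U = -19/4 (U = -3 + (7 - 21)/(22 - 14) = -3 - 14/8 = -3 - 14*⅛ = -3 - 7/4 = -19/4 ≈ -4.7500)
G = -3 (G = -3*1 = -3)
N(G)*U = -3*(-19/4) = 57/4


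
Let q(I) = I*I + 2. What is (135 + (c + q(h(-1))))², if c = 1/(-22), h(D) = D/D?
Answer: 9211225/484 ≈ 19031.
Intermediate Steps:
h(D) = 1
c = -1/22 ≈ -0.045455
q(I) = 2 + I² (q(I) = I² + 2 = 2 + I²)
(135 + (c + q(h(-1))))² = (135 + (-1/22 + (2 + 1²)))² = (135 + (-1/22 + (2 + 1)))² = (135 + (-1/22 + 3))² = (135 + 65/22)² = (3035/22)² = 9211225/484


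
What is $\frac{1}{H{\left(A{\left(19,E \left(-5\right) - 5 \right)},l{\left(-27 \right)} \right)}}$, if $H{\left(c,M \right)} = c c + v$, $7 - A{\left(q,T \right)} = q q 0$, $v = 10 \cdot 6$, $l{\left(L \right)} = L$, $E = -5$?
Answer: $\frac{1}{109} \approx 0.0091743$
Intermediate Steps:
$v = 60$
$A{\left(q,T \right)} = 7$ ($A{\left(q,T \right)} = 7 - q q 0 = 7 - q^{2} \cdot 0 = 7 - 0 = 7 + 0 = 7$)
$H{\left(c,M \right)} = 60 + c^{2}$ ($H{\left(c,M \right)} = c c + 60 = c^{2} + 60 = 60 + c^{2}$)
$\frac{1}{H{\left(A{\left(19,E \left(-5\right) - 5 \right)},l{\left(-27 \right)} \right)}} = \frac{1}{60 + 7^{2}} = \frac{1}{60 + 49} = \frac{1}{109}$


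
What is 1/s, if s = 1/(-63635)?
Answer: -63635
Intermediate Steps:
s = -1/63635 ≈ -1.5715e-5
1/s = 1/(-1/63635) = -63635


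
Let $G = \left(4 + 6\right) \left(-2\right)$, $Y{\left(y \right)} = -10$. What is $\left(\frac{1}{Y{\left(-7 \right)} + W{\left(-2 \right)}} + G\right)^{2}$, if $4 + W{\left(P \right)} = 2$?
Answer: $\frac{58081}{144} \approx 403.34$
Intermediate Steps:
$W{\left(P \right)} = -2$ ($W{\left(P \right)} = -4 + 2 = -2$)
$G = -20$ ($G = 10 \left(-2\right) = -20$)
$\left(\frac{1}{Y{\left(-7 \right)} + W{\left(-2 \right)}} + G\right)^{2} = \left(\frac{1}{-10 - 2} - 20\right)^{2} = \left(\frac{1}{-12} - 20\right)^{2} = \left(- \frac{1}{12} - 20\right)^{2} = \left(- \frac{241}{12}\right)^{2} = \frac{58081}{144}$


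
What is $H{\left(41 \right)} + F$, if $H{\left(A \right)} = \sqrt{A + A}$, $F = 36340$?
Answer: $36340 + \sqrt{82} \approx 36349.0$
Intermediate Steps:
$H{\left(A \right)} = \sqrt{2} \sqrt{A}$ ($H{\left(A \right)} = \sqrt{2 A} = \sqrt{2} \sqrt{A}$)
$H{\left(41 \right)} + F = \sqrt{2} \sqrt{41} + 36340 = \sqrt{82} + 36340 = 36340 + \sqrt{82}$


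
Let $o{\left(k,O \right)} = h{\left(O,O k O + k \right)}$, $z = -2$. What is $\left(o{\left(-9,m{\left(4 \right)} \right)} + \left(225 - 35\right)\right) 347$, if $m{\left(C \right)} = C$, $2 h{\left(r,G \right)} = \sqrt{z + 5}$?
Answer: $65930 + \frac{347 \sqrt{3}}{2} \approx 66231.0$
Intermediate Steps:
$h{\left(r,G \right)} = \frac{\sqrt{3}}{2}$ ($h{\left(r,G \right)} = \frac{\sqrt{-2 + 5}}{2} = \frac{\sqrt{3}}{2}$)
$o{\left(k,O \right)} = \frac{\sqrt{3}}{2}$
$\left(o{\left(-9,m{\left(4 \right)} \right)} + \left(225 - 35\right)\right) 347 = \left(\frac{\sqrt{3}}{2} + \left(225 - 35\right)\right) 347 = \left(\frac{\sqrt{3}}{2} + 190\right) 347 = \left(190 + \frac{\sqrt{3}}{2}\right) 347 = 65930 + \frac{347 \sqrt{3}}{2}$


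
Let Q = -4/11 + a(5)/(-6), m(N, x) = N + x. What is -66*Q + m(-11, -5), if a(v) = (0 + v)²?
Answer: 283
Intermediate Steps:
a(v) = v²
Q = -299/66 (Q = -4/11 + 5²/(-6) = -4*1/11 + 25*(-⅙) = -4/11 - 25/6 = -299/66 ≈ -4.5303)
-66*Q + m(-11, -5) = -66*(-299/66) + (-11 - 5) = 299 - 16 = 283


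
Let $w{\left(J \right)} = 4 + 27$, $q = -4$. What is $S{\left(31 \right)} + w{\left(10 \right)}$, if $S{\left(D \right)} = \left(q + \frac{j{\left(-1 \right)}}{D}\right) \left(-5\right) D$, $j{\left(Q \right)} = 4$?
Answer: $631$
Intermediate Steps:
$w{\left(J \right)} = 31$
$S{\left(D \right)} = D \left(20 - \frac{20}{D}\right)$ ($S{\left(D \right)} = \left(-4 + \frac{4}{D}\right) \left(-5\right) D = \left(20 - \frac{20}{D}\right) D = D \left(20 - \frac{20}{D}\right)$)
$S{\left(31 \right)} + w{\left(10 \right)} = \left(-20 + 20 \cdot 31\right) + 31 = \left(-20 + 620\right) + 31 = 600 + 31 = 631$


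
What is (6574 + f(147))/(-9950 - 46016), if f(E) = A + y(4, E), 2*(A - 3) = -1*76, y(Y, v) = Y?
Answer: -6543/55966 ≈ -0.11691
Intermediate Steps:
A = -35 (A = 3 + (-1*76)/2 = 3 + (½)*(-76) = 3 - 38 = -35)
f(E) = -31 (f(E) = -35 + 4 = -31)
(6574 + f(147))/(-9950 - 46016) = (6574 - 31)/(-9950 - 46016) = 6543/(-55966) = 6543*(-1/55966) = -6543/55966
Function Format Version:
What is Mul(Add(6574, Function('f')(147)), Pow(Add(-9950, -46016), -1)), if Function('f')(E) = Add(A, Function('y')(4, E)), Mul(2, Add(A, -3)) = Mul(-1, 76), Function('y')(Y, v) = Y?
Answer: Rational(-6543, 55966) ≈ -0.11691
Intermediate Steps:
A = -35 (A = Add(3, Mul(Rational(1, 2), Mul(-1, 76))) = Add(3, Mul(Rational(1, 2), -76)) = Add(3, -38) = -35)
Function('f')(E) = -31 (Function('f')(E) = Add(-35, 4) = -31)
Mul(Add(6574, Function('f')(147)), Pow(Add(-9950, -46016), -1)) = Mul(Add(6574, -31), Pow(Add(-9950, -46016), -1)) = Mul(6543, Pow(-55966, -1)) = Mul(6543, Rational(-1, 55966)) = Rational(-6543, 55966)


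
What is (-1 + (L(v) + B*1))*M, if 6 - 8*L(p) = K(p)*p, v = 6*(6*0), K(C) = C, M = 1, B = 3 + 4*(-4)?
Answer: -53/4 ≈ -13.250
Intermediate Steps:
B = -13 (B = 3 - 16 = -13)
v = 0 (v = 6*0 = 0)
L(p) = ¾ - p²/8 (L(p) = ¾ - p*p/8 = ¾ - p²/8)
(-1 + (L(v) + B*1))*M = (-1 + ((¾ - ⅛*0²) - 13*1))*1 = (-1 + ((¾ - ⅛*0) - 13))*1 = (-1 + ((¾ + 0) - 13))*1 = (-1 + (¾ - 13))*1 = (-1 - 49/4)*1 = -53/4*1 = -53/4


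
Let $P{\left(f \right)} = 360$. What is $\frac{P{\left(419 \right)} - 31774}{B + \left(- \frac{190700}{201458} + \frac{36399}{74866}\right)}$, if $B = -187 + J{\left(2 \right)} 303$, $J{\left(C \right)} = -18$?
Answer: $\frac{21536231285636}{3867568478773} \approx 5.5684$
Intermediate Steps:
$B = -5641$ ($B = -187 - 5454 = -5641$)
$\frac{P{\left(419 \right)} - 31774}{B + \left(- \frac{190700}{201458} + \frac{36399}{74866}\right)} = \frac{360 - 31774}{-5641 + \left(- \frac{190700}{201458} + \frac{36399}{74866}\right)} = - \frac{31414}{-5641 + \left(\left(-190700\right) \frac{1}{201458} + 36399 \cdot \frac{1}{74866}\right)} = - \frac{31414}{-5641 + \left(- \frac{95350}{100729} + \frac{3309}{6806}\right)} = - \frac{31414}{-5641 - \frac{315639839}{685561574}} = - \frac{31414}{- \frac{3867568478773}{685561574}} = \left(-31414\right) \left(- \frac{685561574}{3867568478773}\right) = \frac{21536231285636}{3867568478773}$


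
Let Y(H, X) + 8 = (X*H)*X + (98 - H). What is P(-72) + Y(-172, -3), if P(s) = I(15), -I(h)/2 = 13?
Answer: -1312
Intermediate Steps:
I(h) = -26 (I(h) = -2*13 = -26)
P(s) = -26
Y(H, X) = 90 - H + H*X² (Y(H, X) = -8 + ((X*H)*X + (98 - H)) = -8 + ((H*X)*X + (98 - H)) = -8 + (H*X² + (98 - H)) = -8 + (98 - H + H*X²) = 90 - H + H*X²)
P(-72) + Y(-172, -3) = -26 + (90 - 1*(-172) - 172*(-3)²) = -26 + (90 + 172 - 172*9) = -26 + (90 + 172 - 1548) = -26 - 1286 = -1312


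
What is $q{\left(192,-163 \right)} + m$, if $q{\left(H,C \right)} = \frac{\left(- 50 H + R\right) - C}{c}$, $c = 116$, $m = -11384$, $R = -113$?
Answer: $- \frac{665047}{58} \approx -11466.0$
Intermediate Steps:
$q{\left(H,C \right)} = - \frac{113}{116} - \frac{25 H}{58} - \frac{C}{116}$ ($q{\left(H,C \right)} = \frac{\left(- 50 H - 113\right) - C}{116} = \left(\left(-113 - 50 H\right) - C\right) \frac{1}{116} = \left(-113 - C - 50 H\right) \frac{1}{116} = - \frac{113}{116} - \frac{25 H}{58} - \frac{C}{116}$)
$q{\left(192,-163 \right)} + m = \left(- \frac{113}{116} - \frac{2400}{29} - - \frac{163}{116}\right) - 11384 = \left(- \frac{113}{116} - \frac{2400}{29} + \frac{163}{116}\right) - 11384 = - \frac{4775}{58} - 11384 = - \frac{665047}{58}$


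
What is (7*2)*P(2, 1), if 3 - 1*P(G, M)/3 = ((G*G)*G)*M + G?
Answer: -294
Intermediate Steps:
P(G, M) = 9 - 3*G - 3*M*G**3 (P(G, M) = 9 - 3*(((G*G)*G)*M + G) = 9 - 3*((G**2*G)*M + G) = 9 - 3*(G**3*M + G) = 9 - 3*(M*G**3 + G) = 9 - 3*(G + M*G**3) = 9 + (-3*G - 3*M*G**3) = 9 - 3*G - 3*M*G**3)
(7*2)*P(2, 1) = (7*2)*(9 - 3*2 - 3*1*2**3) = 14*(9 - 6 - 3*1*8) = 14*(9 - 6 - 24) = 14*(-21) = -294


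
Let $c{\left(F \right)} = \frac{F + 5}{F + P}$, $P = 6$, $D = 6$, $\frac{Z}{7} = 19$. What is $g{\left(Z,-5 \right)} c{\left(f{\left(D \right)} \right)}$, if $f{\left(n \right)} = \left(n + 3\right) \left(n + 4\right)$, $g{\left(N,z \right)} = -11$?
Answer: $- \frac{1045}{96} \approx -10.885$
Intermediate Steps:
$Z = 133$ ($Z = 7 \cdot 19 = 133$)
$f{\left(n \right)} = \left(3 + n\right) \left(4 + n\right)$
$c{\left(F \right)} = \frac{5 + F}{6 + F}$ ($c{\left(F \right)} = \frac{F + 5}{F + 6} = \frac{5 + F}{6 + F}$)
$g{\left(Z,-5 \right)} c{\left(f{\left(D \right)} \right)} = - 11 \frac{5 + \left(12 + 6^{2} + 7 \cdot 6\right)}{6 + \left(12 + 6^{2} + 7 \cdot 6\right)} = - 11 \frac{5 + \left(12 + 36 + 42\right)}{6 + \left(12 + 36 + 42\right)} = - 11 \frac{5 + 90}{6 + 90} = - 11 \cdot \frac{1}{96} \cdot 95 = \left(-11\right) \frac{95}{96} = - \frac{1045}{96}$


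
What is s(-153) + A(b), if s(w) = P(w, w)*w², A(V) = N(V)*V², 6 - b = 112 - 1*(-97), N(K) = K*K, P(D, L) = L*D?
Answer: 2246162962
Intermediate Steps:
P(D, L) = D*L
N(K) = K²
b = -203 (b = 6 - (112 - 1*(-97)) = 6 - (112 + 97) = 6 - 1*209 = 6 - 209 = -203)
A(V) = V⁴ (A(V) = V²*V² = V⁴)
s(w) = w⁴ (s(w) = (w*w)*w² = w²*w² = w⁴)
s(-153) + A(b) = (-153)⁴ + (-203)⁴ = 547981281 + 1698181681 = 2246162962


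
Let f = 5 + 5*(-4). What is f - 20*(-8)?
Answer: 145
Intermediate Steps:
f = -15 (f = 5 - 20 = -15)
f - 20*(-8) = -15 - 20*(-8) = -15 + 160 = 145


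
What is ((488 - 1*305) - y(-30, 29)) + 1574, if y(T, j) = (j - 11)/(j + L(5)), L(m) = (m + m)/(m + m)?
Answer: 8782/5 ≈ 1756.4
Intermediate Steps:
L(m) = 1 (L(m) = (2*m)/((2*m)) = (2*m)*(1/(2*m)) = 1)
y(T, j) = (-11 + j)/(1 + j) (y(T, j) = (j - 11)/(j + 1) = (-11 + j)/(1 + j))
((488 - 1*305) - y(-30, 29)) + 1574 = ((488 - 1*305) - (-11 + 29)/(1 + 29)) + 1574 = ((488 - 305) - 18/30) + 1574 = (183 - 18/30) + 1574 = (183 - 1*⅗) + 1574 = (183 - ⅗) + 1574 = 912/5 + 1574 = 8782/5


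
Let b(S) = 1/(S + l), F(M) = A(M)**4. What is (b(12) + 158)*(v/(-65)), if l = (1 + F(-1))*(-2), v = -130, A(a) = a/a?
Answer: 1265/4 ≈ 316.25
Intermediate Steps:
A(a) = 1
F(M) = 1 (F(M) = 1**4 = 1)
l = -4 (l = (1 + 1)*(-2) = 2*(-2) = -4)
b(S) = 1/(-4 + S) (b(S) = 1/(S - 4) = 1/(-4 + S))
(b(12) + 158)*(v/(-65)) = (1/(-4 + 12) + 158)*(-130/(-65)) = (1/8 + 158)*(-130*(-1/65)) = (1/8 + 158)*2 = (1265/8)*2 = 1265/4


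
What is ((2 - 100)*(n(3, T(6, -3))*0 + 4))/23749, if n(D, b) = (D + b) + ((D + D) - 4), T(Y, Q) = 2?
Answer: -392/23749 ≈ -0.016506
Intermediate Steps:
n(D, b) = -4 + b + 3*D (n(D, b) = (D + b) + (2*D - 4) = (D + b) + (-4 + 2*D) = -4 + b + 3*D)
((2 - 100)*(n(3, T(6, -3))*0 + 4))/23749 = ((2 - 100)*((-4 + 2 + 3*3)*0 + 4))/23749 = -98*((-4 + 2 + 9)*0 + 4)*(1/23749) = -98*(7*0 + 4)*(1/23749) = -98*(0 + 4)*(1/23749) = -98*4*(1/23749) = -392*1/23749 = -392/23749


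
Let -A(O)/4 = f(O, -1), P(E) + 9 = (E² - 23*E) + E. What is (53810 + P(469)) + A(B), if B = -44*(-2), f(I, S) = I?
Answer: 263092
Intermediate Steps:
P(E) = -9 + E² - 22*E (P(E) = -9 + ((E² - 23*E) + E) = -9 + (E² - 22*E) = -9 + E² - 22*E)
B = 88
A(O) = -4*O
(53810 + P(469)) + A(B) = (53810 + (-9 + 469² - 22*469)) - 4*88 = (53810 + (-9 + 219961 - 10318)) - 352 = (53810 + 209634) - 352 = 263444 - 352 = 263092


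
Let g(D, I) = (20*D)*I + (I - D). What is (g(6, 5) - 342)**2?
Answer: 66049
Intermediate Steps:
g(D, I) = I - D + 20*D*I (g(D, I) = 20*D*I + (I - D) = I - D + 20*D*I)
(g(6, 5) - 342)**2 = ((5 - 1*6 + 20*6*5) - 342)**2 = ((5 - 6 + 600) - 342)**2 = (599 - 342)**2 = 257**2 = 66049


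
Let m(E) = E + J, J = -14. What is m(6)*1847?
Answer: -14776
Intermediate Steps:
m(E) = -14 + E (m(E) = E - 14 = -14 + E)
m(6)*1847 = (-14 + 6)*1847 = -8*1847 = -14776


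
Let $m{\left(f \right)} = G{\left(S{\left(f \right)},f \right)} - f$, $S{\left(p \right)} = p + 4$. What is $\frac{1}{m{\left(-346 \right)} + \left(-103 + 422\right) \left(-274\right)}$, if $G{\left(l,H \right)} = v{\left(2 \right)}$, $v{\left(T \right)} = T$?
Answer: $- \frac{1}{87058} \approx -1.1487 \cdot 10^{-5}$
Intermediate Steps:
$S{\left(p \right)} = 4 + p$
$G{\left(l,H \right)} = 2$
$m{\left(f \right)} = 2 - f$
$\frac{1}{m{\left(-346 \right)} + \left(-103 + 422\right) \left(-274\right)} = \frac{1}{\left(2 - -346\right) + \left(-103 + 422\right) \left(-274\right)} = \frac{1}{\left(2 + 346\right) + 319 \left(-274\right)} = \frac{1}{348 - 87406} = \frac{1}{-87058} = - \frac{1}{87058}$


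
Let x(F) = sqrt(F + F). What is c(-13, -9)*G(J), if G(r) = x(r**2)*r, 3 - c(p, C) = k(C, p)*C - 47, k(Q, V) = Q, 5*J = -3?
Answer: 279*sqrt(2)/25 ≈ 15.783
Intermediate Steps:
J = -3/5 (J = (1/5)*(-3) = -3/5 ≈ -0.60000)
x(F) = sqrt(2)*sqrt(F) (x(F) = sqrt(2*F) = sqrt(2)*sqrt(F))
c(p, C) = 50 - C**2 (c(p, C) = 3 - (C*C - 47) = 3 - (C**2 - 47) = 3 - (-47 + C**2) = 3 + (47 - C**2) = 50 - C**2)
G(r) = r*sqrt(2)*sqrt(r**2) (G(r) = (sqrt(2)*sqrt(r**2))*r = r*sqrt(2)*sqrt(r**2))
c(-13, -9)*G(J) = (50 - 1*(-9)**2)*(-3*sqrt(2)*sqrt((-3/5)**2)/5) = (50 - 1*81)*(-3*sqrt(2)*sqrt(9/25)/5) = (50 - 81)*(-3/5*sqrt(2)*3/5) = -(-279)*sqrt(2)/25 = 279*sqrt(2)/25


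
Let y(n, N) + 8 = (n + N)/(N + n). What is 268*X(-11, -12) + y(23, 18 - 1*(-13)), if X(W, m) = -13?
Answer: -3491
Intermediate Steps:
y(n, N) = -7 (y(n, N) = -8 + (n + N)/(N + n) = -8 + (N + n)/(N + n) = -8 + 1 = -7)
268*X(-11, -12) + y(23, 18 - 1*(-13)) = 268*(-13) - 7 = -3484 - 7 = -3491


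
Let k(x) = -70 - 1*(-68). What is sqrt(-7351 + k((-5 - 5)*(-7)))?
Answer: 3*I*sqrt(817) ≈ 85.75*I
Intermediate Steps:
k(x) = -2 (k(x) = -70 + 68 = -2)
sqrt(-7351 + k((-5 - 5)*(-7))) = sqrt(-7351 - 2) = sqrt(-7353) = 3*I*sqrt(817)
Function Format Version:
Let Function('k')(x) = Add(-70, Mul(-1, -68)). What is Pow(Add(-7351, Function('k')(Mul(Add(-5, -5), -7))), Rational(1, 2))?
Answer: Mul(3, I, Pow(817, Rational(1, 2))) ≈ Mul(85.750, I)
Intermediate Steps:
Function('k')(x) = -2 (Function('k')(x) = Add(-70, 68) = -2)
Pow(Add(-7351, Function('k')(Mul(Add(-5, -5), -7))), Rational(1, 2)) = Pow(Add(-7351, -2), Rational(1, 2)) = Pow(-7353, Rational(1, 2)) = Mul(3, I, Pow(817, Rational(1, 2)))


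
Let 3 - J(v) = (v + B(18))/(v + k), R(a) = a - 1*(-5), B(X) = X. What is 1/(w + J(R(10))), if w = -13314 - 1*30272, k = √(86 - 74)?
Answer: -1547279/67438656436 - 11*√3/67438656436 ≈ -2.2944e-5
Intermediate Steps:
R(a) = 5 + a (R(a) = a + 5 = 5 + a)
k = 2*√3 (k = √12 = 2*√3 ≈ 3.4641)
J(v) = 3 - (18 + v)/(v + 2*√3) (J(v) = 3 - (v + 18)/(v + 2*√3) = 3 - (18 + v)/(v + 2*√3))
w = -43586 (w = -13314 - 30272 = -43586)
1/(w + J(R(10))) = 1/(-43586 + 2*(-9 + (5 + 10) + 3*√3)/((5 + 10) + 2*√3)) = 1/(-43586 + 2*(-9 + 15 + 3*√3)/(15 + 2*√3)) = 1/(-43586 + 2*(6 + 3*√3)/(15 + 2*√3))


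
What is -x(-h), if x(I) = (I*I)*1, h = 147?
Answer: -21609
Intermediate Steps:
x(I) = I² (x(I) = I²*1 = I²)
-x(-h) = -(-1*147)² = -1*(-147)² = -1*21609 = -21609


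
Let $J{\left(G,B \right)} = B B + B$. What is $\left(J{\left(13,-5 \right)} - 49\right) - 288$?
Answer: $-317$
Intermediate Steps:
$J{\left(G,B \right)} = B + B^{2}$ ($J{\left(G,B \right)} = B^{2} + B = B + B^{2}$)
$\left(J{\left(13,-5 \right)} - 49\right) - 288 = \left(- 5 \left(1 - 5\right) - 49\right) - 288 = \left(\left(-5\right) \left(-4\right) - 49\right) - 288 = \left(20 - 49\right) - 288 = -29 - 288 = -317$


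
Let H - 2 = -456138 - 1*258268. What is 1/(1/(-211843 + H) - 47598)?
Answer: -926247/44087504707 ≈ -2.1009e-5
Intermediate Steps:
H = -714404 (H = 2 + (-456138 - 1*258268) = 2 + (-456138 - 258268) = 2 - 714406 = -714404)
1/(1/(-211843 + H) - 47598) = 1/(1/(-211843 - 714404) - 47598) = 1/(1/(-926247) - 47598) = 1/(-1/926247 - 47598) = 1/(-44087504707/926247) = -926247/44087504707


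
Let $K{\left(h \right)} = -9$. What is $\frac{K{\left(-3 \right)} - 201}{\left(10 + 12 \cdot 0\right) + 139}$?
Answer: $- \frac{210}{149} \approx -1.4094$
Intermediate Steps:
$\frac{K{\left(-3 \right)} - 201}{\left(10 + 12 \cdot 0\right) + 139} = \frac{-9 - 201}{\left(10 + 12 \cdot 0\right) + 139} = - \frac{210}{\left(10 + 0\right) + 139} = - \frac{210}{10 + 139} = - \frac{210}{149}$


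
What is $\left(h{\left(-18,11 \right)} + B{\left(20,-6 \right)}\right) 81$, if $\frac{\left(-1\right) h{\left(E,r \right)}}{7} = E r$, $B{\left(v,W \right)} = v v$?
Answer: $144666$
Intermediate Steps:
$B{\left(v,W \right)} = v^{2}$
$h{\left(E,r \right)} = - 7 E r$
$\left(h{\left(-18,11 \right)} + B{\left(20,-6 \right)}\right) 81 = \left(\left(-7\right) \left(-18\right) 11 + 20^{2}\right) 81 = \left(1386 + 400\right) 81 = 1786 \cdot 81 = 144666$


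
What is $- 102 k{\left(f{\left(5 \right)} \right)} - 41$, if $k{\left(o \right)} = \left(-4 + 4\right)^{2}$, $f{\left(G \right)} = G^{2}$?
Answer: $-41$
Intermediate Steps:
$k{\left(o \right)} = 0$ ($k{\left(o \right)} = 0^{2} = 0$)
$- 102 k{\left(f{\left(5 \right)} \right)} - 41 = \left(-102\right) 0 - 41 = 0 - 41 = -41$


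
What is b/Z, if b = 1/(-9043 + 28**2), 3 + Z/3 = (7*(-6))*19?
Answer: 1/19846377 ≈ 5.0387e-8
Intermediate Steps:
Z = -2403 (Z = -9 + 3*((7*(-6))*19) = -9 + 3*(-42*19) = -9 + 3*(-798) = -9 - 2394 = -2403)
b = -1/8259 (b = 1/(-9043 + 784) = 1/(-8259) = -1/8259 ≈ -0.00012108)
b/Z = -1/8259/(-2403) = -1/8259*(-1/2403) = 1/19846377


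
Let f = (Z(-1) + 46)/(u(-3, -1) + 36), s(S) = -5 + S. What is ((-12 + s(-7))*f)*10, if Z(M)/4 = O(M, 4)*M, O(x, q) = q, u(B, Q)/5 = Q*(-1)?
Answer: -7200/41 ≈ -175.61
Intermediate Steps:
u(B, Q) = -5*Q (u(B, Q) = 5*(Q*(-1)) = 5*(-Q) = -5*Q)
Z(M) = 16*M (Z(M) = 4*(4*M) = 16*M)
f = 30/41 (f = (16*(-1) + 46)/(-5*(-1) + 36) = (-16 + 46)/(5 + 36) = 30/41 ≈ 0.73171)
((-12 + s(-7))*f)*10 = ((-12 + (-5 - 7))*(30/41))*10 = ((-12 - 12)*(30/41))*10 = -24*30/41*10 = -720/41*10 = -7200/41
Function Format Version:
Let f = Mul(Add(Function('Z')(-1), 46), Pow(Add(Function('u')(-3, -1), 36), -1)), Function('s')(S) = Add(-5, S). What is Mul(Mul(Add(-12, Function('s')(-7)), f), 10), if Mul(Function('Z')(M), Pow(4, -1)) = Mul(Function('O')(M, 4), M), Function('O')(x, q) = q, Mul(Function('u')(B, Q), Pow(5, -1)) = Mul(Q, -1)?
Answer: Rational(-7200, 41) ≈ -175.61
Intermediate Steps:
Function('u')(B, Q) = Mul(-5, Q) (Function('u')(B, Q) = Mul(5, Mul(Q, -1)) = Mul(5, Mul(-1, Q)) = Mul(-5, Q))
Function('Z')(M) = Mul(16, M) (Function('Z')(M) = Mul(4, Mul(4, M)) = Mul(16, M))
f = Rational(30, 41) (f = Mul(Add(Mul(16, -1), 46), Pow(Add(Mul(-5, -1), 36), -1)) = Mul(Add(-16, 46), Pow(Add(5, 36), -1)) = Mul(30, Pow(41, -1)) = Mul(30, Rational(1, 41)) = Rational(30, 41) ≈ 0.73171)
Mul(Mul(Add(-12, Function('s')(-7)), f), 10) = Mul(Mul(Add(-12, Add(-5, -7)), Rational(30, 41)), 10) = Mul(Mul(Add(-12, -12), Rational(30, 41)), 10) = Mul(Mul(-24, Rational(30, 41)), 10) = Mul(Rational(-720, 41), 10) = Rational(-7200, 41)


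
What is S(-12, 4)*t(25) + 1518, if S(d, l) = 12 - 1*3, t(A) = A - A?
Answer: 1518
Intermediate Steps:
t(A) = 0
S(d, l) = 9 (S(d, l) = 12 - 3 = 9)
S(-12, 4)*t(25) + 1518 = 9*0 + 1518 = 0 + 1518 = 1518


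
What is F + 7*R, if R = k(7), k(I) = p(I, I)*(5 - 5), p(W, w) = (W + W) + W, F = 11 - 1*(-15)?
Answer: 26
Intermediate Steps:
F = 26 (F = 11 + 15 = 26)
p(W, w) = 3*W (p(W, w) = 2*W + W = 3*W)
k(I) = 0 (k(I) = (3*I)*(5 - 5) = (3*I)*0 = 0)
R = 0
F + 7*R = 26 + 7*0 = 26 + 0 = 26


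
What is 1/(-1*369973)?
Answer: -1/369973 ≈ -2.7029e-6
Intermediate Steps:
1/(-1*369973) = 1/(-369973) = -1/369973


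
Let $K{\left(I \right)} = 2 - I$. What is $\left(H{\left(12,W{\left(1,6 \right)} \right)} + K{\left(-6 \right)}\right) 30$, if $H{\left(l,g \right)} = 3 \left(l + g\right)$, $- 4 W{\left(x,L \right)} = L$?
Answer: $1185$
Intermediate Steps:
$W{\left(x,L \right)} = - \frac{L}{4}$
$H{\left(l,g \right)} = 3 g + 3 l$ ($H{\left(l,g \right)} = 3 \left(g + l\right) = 3 g + 3 l$)
$\left(H{\left(12,W{\left(1,6 \right)} \right)} + K{\left(-6 \right)}\right) 30 = \left(\left(3 \left(\left(- \frac{1}{4}\right) 6\right) + 3 \cdot 12\right) + \left(2 - -6\right)\right) 30 = \left(\left(3 \left(- \frac{3}{2}\right) + 36\right) + \left(2 + 6\right)\right) 30 = \left(\left(- \frac{9}{2} + 36\right) + 8\right) 30 = \left(\frac{63}{2} + 8\right) 30 = \frac{79}{2} \cdot 30 = 1185$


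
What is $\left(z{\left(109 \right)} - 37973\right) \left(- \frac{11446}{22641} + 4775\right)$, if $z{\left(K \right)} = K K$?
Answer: $- \frac{2820527692268}{22641} \approx -1.2458 \cdot 10^{8}$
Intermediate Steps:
$z{\left(K \right)} = K^{2}$
$\left(z{\left(109 \right)} - 37973\right) \left(- \frac{11446}{22641} + 4775\right) = \left(109^{2} - 37973\right) \left(- \frac{11446}{22641} + 4775\right) = \left(11881 - 37973\right) \left(\left(-11446\right) \frac{1}{22641} + 4775\right) = - 26092 \left(- \frac{11446}{22641} + 4775\right) = \left(-26092\right) \frac{108099329}{22641} = - \frac{2820527692268}{22641}$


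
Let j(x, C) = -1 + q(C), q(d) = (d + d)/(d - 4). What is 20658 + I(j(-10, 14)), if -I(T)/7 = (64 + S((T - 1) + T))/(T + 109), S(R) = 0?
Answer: 5721146/277 ≈ 20654.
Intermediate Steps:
q(d) = 2*d/(-4 + d) (q(d) = (2*d)/(-4 + d) = 2*d/(-4 + d))
j(x, C) = -1 + 2*C/(-4 + C)
I(T) = -448/(109 + T) (I(T) = -7*(64 + 0)/(T + 109) = -448/(109 + T))
20658 + I(j(-10, 14)) = 20658 - 448/(109 + (4 + 14)/(-4 + 14)) = 20658 - 448/(109 + 18/10) = 20658 - 448/(109 + (1/10)*18) = 20658 - 448/(109 + 9/5) = 20658 - 448/554/5 = 20658 - 448*5/554 = 20658 - 1120/277 = 5721146/277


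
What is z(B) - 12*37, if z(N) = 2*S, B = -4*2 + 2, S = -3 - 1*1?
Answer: -452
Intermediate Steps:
S = -4 (S = -3 - 1 = -4)
B = -6 (B = -8 + 2 = -6)
z(N) = -8 (z(N) = 2*(-4) = -8)
z(B) - 12*37 = -8 - 12*37 = -8 - 444 = -452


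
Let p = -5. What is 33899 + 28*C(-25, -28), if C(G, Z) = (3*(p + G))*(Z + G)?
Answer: 167459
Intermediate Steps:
C(G, Z) = (-15 + 3*G)*(G + Z) (C(G, Z) = (3*(-5 + G))*(Z + G) = (-15 + 3*G)*(G + Z))
33899 + 28*C(-25, -28) = 33899 + 28*(-15*(-25) - 15*(-28) + 3*(-25)**2 + 3*(-25)*(-28)) = 33899 + 28*(375 + 420 + 3*625 + 2100) = 33899 + 28*(375 + 420 + 1875 + 2100) = 33899 + 28*4770 = 33899 + 133560 = 167459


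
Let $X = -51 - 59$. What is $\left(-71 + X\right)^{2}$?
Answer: $32761$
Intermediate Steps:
$X = -110$ ($X = -51 - 59 = -110$)
$\left(-71 + X\right)^{2} = \left(-71 - 110\right)^{2} = \left(-181\right)^{2} = 32761$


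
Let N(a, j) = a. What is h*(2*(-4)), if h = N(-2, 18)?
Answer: 16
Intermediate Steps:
h = -2
h*(2*(-4)) = -4*(-4) = -2*(-8) = 16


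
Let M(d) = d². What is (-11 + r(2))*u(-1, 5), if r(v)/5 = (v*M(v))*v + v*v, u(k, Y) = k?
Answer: -89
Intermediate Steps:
r(v) = 5*v² + 5*v⁴ (r(v) = 5*((v*v²)*v + v*v) = 5*(v³*v + v²) = 5*(v⁴ + v²) = 5*(v² + v⁴) = 5*v² + 5*v⁴)
(-11 + r(2))*u(-1, 5) = (-11 + 5*2²*(1 + 2²))*(-1) = (-11 + 5*4*(1 + 4))*(-1) = (-11 + 5*4*5)*(-1) = (-11 + 100)*(-1) = 89*(-1) = -89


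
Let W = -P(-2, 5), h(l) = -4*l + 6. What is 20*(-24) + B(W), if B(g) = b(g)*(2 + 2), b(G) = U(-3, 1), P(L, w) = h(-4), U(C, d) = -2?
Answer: -488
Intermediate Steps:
h(l) = 6 - 4*l
P(L, w) = 22 (P(L, w) = 6 - 4*(-4) = 6 + 16 = 22)
b(G) = -2
W = -22 (W = -1*22 = -22)
B(g) = -8 (B(g) = -2*(2 + 2) = -2*4 = -8)
20*(-24) + B(W) = 20*(-24) - 8 = -480 - 8 = -488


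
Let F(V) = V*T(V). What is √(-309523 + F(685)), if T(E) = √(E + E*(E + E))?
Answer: √(-309523 + 685*√939135) ≈ 595.23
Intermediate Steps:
T(E) = √(E + 2*E²) (T(E) = √(E + E*(2*E)) = √(E + 2*E²))
F(V) = V*√(V*(1 + 2*V))
√(-309523 + F(685)) = √(-309523 + 685*√(685*(1 + 2*685))) = √(-309523 + 685*√(685*(1 + 1370))) = √(-309523 + 685*√(685*1371)) = √(-309523 + 685*√939135)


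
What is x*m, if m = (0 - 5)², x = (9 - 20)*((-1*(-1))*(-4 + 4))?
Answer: 0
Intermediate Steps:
x = 0 (x = -11*0 = 0)
m = 25 (m = (-5)² = 25)
x*m = 0*25 = 0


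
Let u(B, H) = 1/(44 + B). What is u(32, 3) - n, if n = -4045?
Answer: 307421/76 ≈ 4045.0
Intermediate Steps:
u(32, 3) - n = 1/(44 + 32) - 1*(-4045) = 1/76 + 4045 = 307421/76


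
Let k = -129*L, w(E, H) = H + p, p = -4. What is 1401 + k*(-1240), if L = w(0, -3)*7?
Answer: -7836639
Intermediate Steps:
w(E, H) = -4 + H (w(E, H) = H - 4 = -4 + H)
L = -49 (L = (-4 - 3)*7 = -7*7 = -49)
k = 6321 (k = -129*(-49) = 6321)
1401 + k*(-1240) = 1401 + 6321*(-1240) = 1401 - 7838040 = -7836639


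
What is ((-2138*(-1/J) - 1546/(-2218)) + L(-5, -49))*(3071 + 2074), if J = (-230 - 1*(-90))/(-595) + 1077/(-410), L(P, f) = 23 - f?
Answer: -78112888692195/18485921 ≈ -4.2255e+6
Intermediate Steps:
J = -16669/6970 (J = (-230 + 90)*(-1/595) + 1077*(-1/410) = -140*(-1/595) - 1077/410 = 4/17 - 1077/410 = -16669/6970 ≈ -2.3915)
((-2138*(-1/J) - 1546/(-2218)) + L(-5, -49))*(3071 + 2074) = ((-2138/((-1*(-16669/6970))) - 1546/(-2218)) + (23 - 1*(-49)))*(3071 + 2074) = ((-2138/16669/6970 - 1546*(-1/2218)) + (23 + 49))*5145 = ((-2138*6970/16669 + 773/1109) + 72)*5145 = ((-14901860/16669 + 773/1109) + 72)*5145 = (-16513277603/18485921 + 72)*5145 = -15182291291/18485921*5145 = -78112888692195/18485921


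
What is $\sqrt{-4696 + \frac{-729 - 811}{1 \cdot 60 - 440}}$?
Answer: $\frac{i \sqrt{1693793}}{19} \approx 68.498 i$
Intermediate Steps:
$\sqrt{-4696 + \frac{-729 - 811}{1 \cdot 60 - 440}} = \sqrt{-4696 - \frac{1540}{60 - 440}} = \sqrt{-4696 - \frac{1540}{-380}} = \sqrt{-4696 - - \frac{77}{19}} = \sqrt{-4696 + \frac{77}{19}} = \sqrt{- \frac{89147}{19}} = \frac{i \sqrt{1693793}}{19}$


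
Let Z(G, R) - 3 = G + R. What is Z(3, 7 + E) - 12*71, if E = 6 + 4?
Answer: -829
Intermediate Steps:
E = 10
Z(G, R) = 3 + G + R (Z(G, R) = 3 + (G + R) = 3 + G + R)
Z(3, 7 + E) - 12*71 = (3 + 3 + (7 + 10)) - 12*71 = (3 + 3 + 17) - 852 = 23 - 852 = -829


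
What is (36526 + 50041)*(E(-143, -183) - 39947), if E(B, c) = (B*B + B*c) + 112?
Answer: 587183961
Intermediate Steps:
E(B, c) = 112 + B² + B*c (E(B, c) = (B² + B*c) + 112 = 112 + B² + B*c)
(36526 + 50041)*(E(-143, -183) - 39947) = (36526 + 50041)*((112 + (-143)² - 143*(-183)) - 39947) = 86567*((112 + 20449 + 26169) - 39947) = 86567*(46730 - 39947) = 86567*6783 = 587183961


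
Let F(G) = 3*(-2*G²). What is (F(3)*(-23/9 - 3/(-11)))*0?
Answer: 0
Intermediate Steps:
F(G) = -6*G²
(F(3)*(-23/9 - 3/(-11)))*0 = ((-6*3²)*(-23/9 - 3/(-11)))*0 = ((-6*9)*(-23*⅑ - 3*(-1/11)))*0 = -54*(-23/9 + 3/11)*0 = -54*(-226/99)*0 = (1356/11)*0 = 0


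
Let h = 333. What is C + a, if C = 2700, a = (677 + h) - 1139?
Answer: 2571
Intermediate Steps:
a = -129 (a = (677 + 333) - 1139 = 1010 - 1139 = -129)
C + a = 2700 - 129 = 2571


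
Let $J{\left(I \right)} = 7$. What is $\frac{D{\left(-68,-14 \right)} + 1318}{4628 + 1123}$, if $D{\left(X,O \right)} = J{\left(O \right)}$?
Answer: $\frac{1325}{5751} \approx 0.23039$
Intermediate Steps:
$D{\left(X,O \right)} = 7$
$\frac{D{\left(-68,-14 \right)} + 1318}{4628 + 1123} = \frac{7 + 1318}{4628 + 1123} = \frac{1325}{5751}$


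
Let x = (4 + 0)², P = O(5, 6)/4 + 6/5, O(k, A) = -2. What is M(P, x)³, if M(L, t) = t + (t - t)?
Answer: 4096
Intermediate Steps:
P = 7/10 (P = -2/4 + 6/5 = -2*¼ + 6*(⅕) = -½ + 6/5 = 7/10 ≈ 0.70000)
x = 16 (x = 4² = 16)
M(L, t) = t (M(L, t) = t + 0 = t)
M(P, x)³ = 16³ = 4096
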